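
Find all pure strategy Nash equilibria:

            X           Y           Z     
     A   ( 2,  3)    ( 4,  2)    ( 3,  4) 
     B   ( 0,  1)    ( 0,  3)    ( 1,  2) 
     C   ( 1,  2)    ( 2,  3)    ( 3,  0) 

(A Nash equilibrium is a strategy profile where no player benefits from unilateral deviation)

Nash equilibrium: (A, Z)

Work:
Best responses:
  P1 vs X: payoffs [2, 0, 1] → best response A (payoff 2)
  P1 vs Y: payoffs [4, 0, 2] → best response A (payoff 4)
  P1 vs Z: payoffs [3, 1, 3] → best response A/C (payoff 3)
  P2 vs A: payoffs [3, 2, 4] → best response Z (payoff 4)
  P2 vs B: payoffs [1, 3, 2] → best response Y (payoff 3)
  P2 vs C: payoffs [2, 3, 0] → best response Y (payoff 3)
Mutual best responses: (A,Z) → Nash equilibria.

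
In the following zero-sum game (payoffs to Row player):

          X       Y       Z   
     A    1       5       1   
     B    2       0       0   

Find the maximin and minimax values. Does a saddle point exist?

Maximin = 1, Minimax = 1, Saddle: True

Work:
Row minimums: [1, 0] → maximin = 1
Column maximums: [2, 5, 1] → minimax = 1
Saddle point exists! Game value = 1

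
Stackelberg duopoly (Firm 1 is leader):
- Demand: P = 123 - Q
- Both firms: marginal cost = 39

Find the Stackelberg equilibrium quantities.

q₁* (leader) = 42.0, q₂* (follower) = 21.0

Work:
Follower's reaction: q₂ = (a - c - q₁)/2
Leader substitutes: π₁ = q₁·(a - q₁ - (a-c-q₁)/2 - c)
FOC: q₁* = (123 - 39)/2 = 42.00
Then: q₂* = (123 - 39 - 42.0)/2 = 21.00
Leader has first-mover advantage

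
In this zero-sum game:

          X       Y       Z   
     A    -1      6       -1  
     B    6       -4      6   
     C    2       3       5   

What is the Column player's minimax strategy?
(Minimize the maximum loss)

Column should play X or Y or Z (all achieve the minimum), value = 6

Work:
Column player minimizes Row's maximum payoff:
Column X: max payoff to Row = 6
Column Y: max payoff to Row = 6
Column Z: max payoff to Row = 6
Minimum is 6, achieved by columns X, Y, Z (tied).
Each of X or Y or Z is a minimax strategy.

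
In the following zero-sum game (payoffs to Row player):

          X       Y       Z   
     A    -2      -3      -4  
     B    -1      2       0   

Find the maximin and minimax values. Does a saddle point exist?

Maximin = -1, Minimax = -1, Saddle: True

Work:
Row minimums: [-4, -1] → maximin = -1
Column maximums: [-1, 2, 0] → minimax = -1
Saddle point exists! Game value = -1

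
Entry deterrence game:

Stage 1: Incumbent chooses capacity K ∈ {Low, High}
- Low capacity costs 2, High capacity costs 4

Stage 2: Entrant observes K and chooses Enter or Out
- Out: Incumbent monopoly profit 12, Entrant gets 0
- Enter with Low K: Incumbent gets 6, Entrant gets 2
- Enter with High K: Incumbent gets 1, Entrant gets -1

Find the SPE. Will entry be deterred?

SPE: (High, Enter|Low, Out|High); Entry deterred. Incumbent net profit = 8

Work:
After Low K: Entrant enters (2 > 0)
After High K: Entrant stays out (-1 < 0)
Incumbent: Low → 6−2=4, High → 12−4=8
Incumbent chooses High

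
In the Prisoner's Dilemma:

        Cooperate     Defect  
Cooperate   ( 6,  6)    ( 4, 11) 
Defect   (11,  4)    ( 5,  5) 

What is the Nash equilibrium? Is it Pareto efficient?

(Defect, Defect) is NE; not Pareto efficient

Work:
Defect dominates Cooperate for both players:
If P2 cooperates: Defect (11) > Cooperate (6)
If P2 defects: Defect (5) > Cooperate (4)
NE: (Defect, Defect) with payoff (5, 5)
But (Cooperate, Cooperate) = (6, 6) Pareto dominates (5, 5)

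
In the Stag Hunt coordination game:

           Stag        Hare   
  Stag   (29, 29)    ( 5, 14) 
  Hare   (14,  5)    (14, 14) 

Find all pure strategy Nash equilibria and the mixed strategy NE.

Pure NE: (Stag, Stag) and (Hare, Hare); Mixed NE: p = 0.375, q = 0.375

Work:
Check pure NE:
(Stag, Stag): (29, 29) - no unilateral deviation beneficial
(Hare, Hare): (14, 14) - no unilateral deviation beneficial
Mixed NE: P1 plays Stag with p = 0.375, P2 plays Stag with q = 0.375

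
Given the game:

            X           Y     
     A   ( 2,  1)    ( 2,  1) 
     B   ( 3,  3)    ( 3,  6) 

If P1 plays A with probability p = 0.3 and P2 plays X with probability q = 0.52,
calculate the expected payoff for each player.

E[P1] = 2.7, E[P2] = 3.408

Work:
E[P1] = p·q·π₁(A,X) + p·(1-q)·π₁(A,Y) + (1-p)·q·π₁(B,X) + (1-p)·(1-q)·π₁(B,Y)
= 0.3·0.52·2 + 0.3·0.48·2 + 0.7·0.52·3 + 0.7·0.48·3
= 2.7

E[P2] = 3.408 (similar calculation)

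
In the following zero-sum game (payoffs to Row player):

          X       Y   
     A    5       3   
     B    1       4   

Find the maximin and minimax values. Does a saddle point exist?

Maximin = 3, Minimax = 4, Saddle: False

Work:
Row minimums: [3, 1] → maximin = 3
Column maximums: [5, 4] → minimax = 4
No saddle point (maximin ≠ minimax). Mixed strategy needed.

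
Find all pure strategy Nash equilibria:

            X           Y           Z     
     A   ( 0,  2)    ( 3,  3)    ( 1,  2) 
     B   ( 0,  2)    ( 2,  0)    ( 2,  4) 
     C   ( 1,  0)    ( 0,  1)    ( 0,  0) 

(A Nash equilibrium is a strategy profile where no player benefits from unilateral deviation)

Nash equilibrium: (A, Y), (B, Z)

Work:
Best responses:
  P1 vs X: payoffs [0, 0, 1] → best response C (payoff 1)
  P1 vs Y: payoffs [3, 2, 0] → best response A (payoff 3)
  P1 vs Z: payoffs [1, 2, 0] → best response B (payoff 2)
  P2 vs A: payoffs [2, 3, 2] → best response Y (payoff 3)
  P2 vs B: payoffs [2, 0, 4] → best response Z (payoff 4)
  P2 vs C: payoffs [0, 1, 0] → best response Y (payoff 1)
Mutual best responses: (A,Y), (B,Z) → Nash equilibria.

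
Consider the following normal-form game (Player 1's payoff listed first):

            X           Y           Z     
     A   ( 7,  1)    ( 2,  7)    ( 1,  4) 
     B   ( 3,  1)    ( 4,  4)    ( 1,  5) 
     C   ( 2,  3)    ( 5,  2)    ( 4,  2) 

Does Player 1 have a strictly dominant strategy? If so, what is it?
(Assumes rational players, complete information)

No strictly dominant strategy exists for Player 1

Work:
A strategy strictly dominates another if it gives a strictly higher payoff against every opponent action. Compare each pair of P1's strategies column-by-column:
  A vs B: [7 vs 3, 2 vs 4, 1 vs 1] → A does not strictly dominate B (column Y: 2 ≤ 4)
  A vs C: [7 vs 2, 2 vs 5, 1 vs 4] → A does not strictly dominate C (column Y: 2 ≤ 5)
  B vs A: [3 vs 7, 4 vs 2, 1 vs 1] → B does not strictly dominate A (column X: 3 ≤ 7)
  B vs C: [3 vs 2, 4 vs 5, 1 vs 4] → B does not strictly dominate C (column Y: 4 ≤ 5)
  C vs A: [2 vs 7, 5 vs 2, 4 vs 1] → C does not strictly dominate A (column X: 2 ≤ 7)
  C vs B: [2 vs 3, 5 vs 4, 4 vs 1] → C does not strictly dominate B (column X: 2 ≤ 3)
No single strategy strictly dominates all others → no strictly dominant strategy.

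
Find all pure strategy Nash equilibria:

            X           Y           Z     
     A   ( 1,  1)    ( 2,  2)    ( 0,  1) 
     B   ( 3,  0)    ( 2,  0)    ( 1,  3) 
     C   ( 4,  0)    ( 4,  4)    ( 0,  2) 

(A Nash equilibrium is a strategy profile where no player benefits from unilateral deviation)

Nash equilibrium: (B, Z), (C, Y)

Work:
Best responses:
  P1 vs X: payoffs [1, 3, 4] → best response C (payoff 4)
  P1 vs Y: payoffs [2, 2, 4] → best response C (payoff 4)
  P1 vs Z: payoffs [0, 1, 0] → best response B (payoff 1)
  P2 vs A: payoffs [1, 2, 1] → best response Y (payoff 2)
  P2 vs B: payoffs [0, 0, 3] → best response Z (payoff 3)
  P2 vs C: payoffs [0, 4, 2] → best response Y (payoff 4)
Mutual best responses: (B,Z), (C,Y) → Nash equilibria.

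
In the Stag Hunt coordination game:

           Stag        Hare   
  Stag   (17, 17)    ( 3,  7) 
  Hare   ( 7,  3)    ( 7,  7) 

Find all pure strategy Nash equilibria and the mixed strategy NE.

Pure NE: (Stag, Stag) and (Hare, Hare); Mixed NE: p = 0.2857, q = 0.2857

Work:
Check pure NE:
(Stag, Stag): (17, 17) - no unilateral deviation beneficial
(Hare, Hare): (7, 7) - no unilateral deviation beneficial
Mixed NE: P1 plays Stag with p = 0.2857, P2 plays Stag with q = 0.2857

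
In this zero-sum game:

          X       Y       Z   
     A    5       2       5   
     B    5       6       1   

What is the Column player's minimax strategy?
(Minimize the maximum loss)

Column should play X or Z (all achieve the minimum), value = 5

Work:
Column player minimizes Row's maximum payoff:
Column X: max payoff to Row = 5
Column Y: max payoff to Row = 6
Column Z: max payoff to Row = 5
Minimum is 5, achieved by columns X, Z (tied).
Each of X or Z is a minimax strategy.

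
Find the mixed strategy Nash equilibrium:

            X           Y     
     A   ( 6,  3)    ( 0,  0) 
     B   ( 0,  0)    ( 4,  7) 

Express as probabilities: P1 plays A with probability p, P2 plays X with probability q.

p = 0.7, q = 0.4

Work:
Find probabilities that make opponent indifferent:
P2 chooses q to make P1 indifferent between A and B
P1 chooses p to make P2 indifferent between X and Y
Mixed NE: P1 plays (A: 0.7, B: 0.3), P2 plays (X: 0.4, Y: 0.6)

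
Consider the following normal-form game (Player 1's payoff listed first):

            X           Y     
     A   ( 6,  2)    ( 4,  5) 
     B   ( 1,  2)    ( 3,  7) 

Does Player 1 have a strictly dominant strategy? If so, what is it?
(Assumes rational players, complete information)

Yes, Player 1's strictly dominant strategy is A

Work:
A strategy strictly dominates another if it gives a strictly higher payoff against every opponent action. Compare each pair of P1's strategies column-by-column:
  A vs B: [6 vs 1, 4 vs 3] → A strictly dominates B
  B vs A: [1 vs 6, 3 vs 4] → B does not strictly dominate A (column X: 1 ≤ 6)
A strictly dominates every other strategy → strictly dominant.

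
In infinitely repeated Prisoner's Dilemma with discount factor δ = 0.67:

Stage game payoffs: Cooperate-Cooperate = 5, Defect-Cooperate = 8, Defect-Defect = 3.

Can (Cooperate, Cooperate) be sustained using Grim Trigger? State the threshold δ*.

δ* = 0.6; since δ = 0.67 ≥ 0.6, cooperation can be sustained

Work:
For Grim Trigger:
Cooperate forever: 5/(1-δ)
Defect then punished: 8 + 3·δ/(1-δ)
Need: 5/(1-δ) ≥ 8 + 3·δ/(1-δ)
Solving: δ ≥ (T-R)/(T-P) = (8-5)/(8-3) = 0.6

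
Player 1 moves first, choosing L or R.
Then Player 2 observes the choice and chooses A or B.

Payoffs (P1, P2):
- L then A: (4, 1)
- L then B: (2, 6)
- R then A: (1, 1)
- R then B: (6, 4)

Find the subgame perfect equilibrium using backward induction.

P1 plays R, P2 plays B after L and B after R; Payoff (6, 4)

Work:
Backward induction:
After L: P2 chooses B → P1 gets 2
After R: P2 chooses B → P1 gets 6
P1 chooses R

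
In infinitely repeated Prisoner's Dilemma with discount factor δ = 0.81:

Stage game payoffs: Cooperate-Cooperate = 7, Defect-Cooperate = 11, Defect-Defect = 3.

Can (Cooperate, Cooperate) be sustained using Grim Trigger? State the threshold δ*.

δ* = 0.5; since δ = 0.81 ≥ 0.5, cooperation can be sustained

Work:
For Grim Trigger:
Cooperate forever: 7/(1-δ)
Defect then punished: 11 + 3·δ/(1-δ)
Need: 7/(1-δ) ≥ 11 + 3·δ/(1-δ)
Solving: δ ≥ (T-R)/(T-P) = (11-7)/(11-3) = 0.5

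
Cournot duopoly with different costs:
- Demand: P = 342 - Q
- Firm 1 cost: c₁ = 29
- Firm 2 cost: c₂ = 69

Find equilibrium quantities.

q₁* = 117.67, q₂* = 77.67

Work:
Reaction: q₁ = (342 - 29 - q₂)/2
Reaction: q₂ = (342 - 69 - q₁)/2
Solve simultaneously:
q₁* = (342 - 2×29 + 69)/3 = 117.67
q₂* = (342 - 2×69 + 29)/3 = 77.67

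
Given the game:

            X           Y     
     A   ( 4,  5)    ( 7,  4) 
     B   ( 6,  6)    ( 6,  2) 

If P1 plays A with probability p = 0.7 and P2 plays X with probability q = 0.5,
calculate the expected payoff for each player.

E[P1] = 5.65, E[P2] = 4.35

Work:
E[P1] = p·q·π₁(A,X) + p·(1-q)·π₁(A,Y) + (1-p)·q·π₁(B,X) + (1-p)·(1-q)·π₁(B,Y)
= 0.7·0.5·4 + 0.7·0.5·7 + 0.3·0.5·6 + 0.3·0.5·6
= 5.65

E[P2] = 4.35 (similar calculation)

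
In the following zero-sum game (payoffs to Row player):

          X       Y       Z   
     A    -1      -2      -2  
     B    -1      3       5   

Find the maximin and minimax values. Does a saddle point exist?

Maximin = -1, Minimax = -1, Saddle: True

Work:
Row minimums: [-2, -1] → maximin = -1
Column maximums: [-1, 3, 5] → minimax = -1
Saddle point exists! Game value = -1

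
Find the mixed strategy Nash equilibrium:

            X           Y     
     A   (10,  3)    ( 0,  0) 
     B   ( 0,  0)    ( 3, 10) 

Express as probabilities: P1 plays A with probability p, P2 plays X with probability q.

p = 0.7692, q = 0.2308

Work:
Find probabilities that make opponent indifferent:
P2 chooses q to make P1 indifferent between A and B
P1 chooses p to make P2 indifferent between X and Y
Mixed NE: P1 plays (A: 0.7692, B: 0.2308), P2 plays (X: 0.2308, Y: 0.7692)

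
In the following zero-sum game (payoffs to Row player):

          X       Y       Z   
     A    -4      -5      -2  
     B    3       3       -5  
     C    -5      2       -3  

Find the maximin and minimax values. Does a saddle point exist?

Maximin = -5, Minimax = -2, Saddle: False

Work:
Row minimums: [-5, -5, -5] → maximin = -5
Column maximums: [3, 3, -2] → minimax = -2
No saddle point (maximin ≠ minimax). Mixed strategy needed.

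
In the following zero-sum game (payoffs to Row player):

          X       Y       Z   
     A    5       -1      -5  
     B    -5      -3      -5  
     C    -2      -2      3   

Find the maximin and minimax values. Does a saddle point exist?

Maximin = -2, Minimax = -1, Saddle: False

Work:
Row minimums: [-5, -5, -2] → maximin = -2
Column maximums: [5, -1, 3] → minimax = -1
No saddle point (maximin ≠ minimax). Mixed strategy needed.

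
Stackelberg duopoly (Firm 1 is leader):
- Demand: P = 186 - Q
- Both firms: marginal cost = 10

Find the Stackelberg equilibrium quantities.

q₁* (leader) = 88.0, q₂* (follower) = 44.0

Work:
Follower's reaction: q₂ = (a - c - q₁)/2
Leader substitutes: π₁ = q₁·(a - q₁ - (a-c-q₁)/2 - c)
FOC: q₁* = (186 - 10)/2 = 88.00
Then: q₂* = (186 - 10 - 88.0)/2 = 44.00
Leader has first-mover advantage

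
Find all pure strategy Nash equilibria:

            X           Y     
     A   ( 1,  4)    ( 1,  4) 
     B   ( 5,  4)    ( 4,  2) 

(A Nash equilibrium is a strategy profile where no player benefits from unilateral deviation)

Nash equilibrium: (B, X)

Work:
Best responses:
  P1 vs X: payoffs [1, 5] → best response B (payoff 5)
  P1 vs Y: payoffs [1, 4] → best response B (payoff 4)
  P2 vs A: payoffs [4, 4] → best response X/Y (payoff 4)
  P2 vs B: payoffs [4, 2] → best response X (payoff 4)
Mutual best responses: (B,X) → Nash equilibria.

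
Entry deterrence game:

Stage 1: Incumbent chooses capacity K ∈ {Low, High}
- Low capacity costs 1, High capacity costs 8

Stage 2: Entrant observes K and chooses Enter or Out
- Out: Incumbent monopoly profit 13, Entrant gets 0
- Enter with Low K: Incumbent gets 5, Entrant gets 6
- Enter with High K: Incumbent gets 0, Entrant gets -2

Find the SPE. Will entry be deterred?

SPE: (High, Enter|Low, Out|High); Entry deterred. Incumbent net profit = 5

Work:
After Low K: Entrant enters (6 > 0)
After High K: Entrant stays out (-2 < 0)
Incumbent: Low → 5−1=4, High → 13−8=5
Incumbent chooses High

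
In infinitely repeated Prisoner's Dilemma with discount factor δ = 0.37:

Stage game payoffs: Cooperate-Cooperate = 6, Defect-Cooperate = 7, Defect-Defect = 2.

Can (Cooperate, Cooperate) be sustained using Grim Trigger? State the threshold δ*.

δ* = 0.2; since δ = 0.37 ≥ 0.2, cooperation can be sustained

Work:
For Grim Trigger:
Cooperate forever: 6/(1-δ)
Defect then punished: 7 + 2·δ/(1-δ)
Need: 6/(1-δ) ≥ 7 + 2·δ/(1-δ)
Solving: δ ≥ (T-R)/(T-P) = (7-6)/(7-2) = 0.2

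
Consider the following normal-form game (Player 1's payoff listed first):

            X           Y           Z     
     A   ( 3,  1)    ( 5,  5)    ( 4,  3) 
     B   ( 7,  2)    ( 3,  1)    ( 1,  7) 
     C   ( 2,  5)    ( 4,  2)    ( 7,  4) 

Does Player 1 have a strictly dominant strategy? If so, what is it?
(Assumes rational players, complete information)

No strictly dominant strategy exists for Player 1

Work:
A strategy strictly dominates another if it gives a strictly higher payoff against every opponent action. Compare each pair of P1's strategies column-by-column:
  A vs B: [3 vs 7, 5 vs 3, 4 vs 1] → A does not strictly dominate B (column X: 3 ≤ 7)
  A vs C: [3 vs 2, 5 vs 4, 4 vs 7] → A does not strictly dominate C (column Z: 4 ≤ 7)
  B vs A: [7 vs 3, 3 vs 5, 1 vs 4] → B does not strictly dominate A (column Y: 3 ≤ 5)
  B vs C: [7 vs 2, 3 vs 4, 1 vs 7] → B does not strictly dominate C (column Y: 3 ≤ 4)
  C vs A: [2 vs 3, 4 vs 5, 7 vs 4] → C does not strictly dominate A (column X: 2 ≤ 3)
  C vs B: [2 vs 7, 4 vs 3, 7 vs 1] → C does not strictly dominate B (column X: 2 ≤ 7)
No single strategy strictly dominates all others → no strictly dominant strategy.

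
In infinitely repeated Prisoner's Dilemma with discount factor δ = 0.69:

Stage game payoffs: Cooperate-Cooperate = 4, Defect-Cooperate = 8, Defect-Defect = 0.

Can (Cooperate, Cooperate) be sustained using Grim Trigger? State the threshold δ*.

δ* = 0.5; since δ = 0.69 ≥ 0.5, cooperation can be sustained

Work:
For Grim Trigger:
Cooperate forever: 4/(1-δ)
Defect then punished: 8 + 0·δ/(1-δ)
Need: 4/(1-δ) ≥ 8 + 0·δ/(1-δ)
Solving: δ ≥ (T-R)/(T-P) = (8-4)/(8-0) = 0.5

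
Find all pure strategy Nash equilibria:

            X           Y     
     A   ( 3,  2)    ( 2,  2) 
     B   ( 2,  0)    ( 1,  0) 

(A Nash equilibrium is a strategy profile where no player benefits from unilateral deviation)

Nash equilibrium: (A, X), (A, Y)

Work:
Best responses:
  P1 vs X: payoffs [3, 2] → best response A (payoff 3)
  P1 vs Y: payoffs [2, 1] → best response A (payoff 2)
  P2 vs A: payoffs [2, 2] → best response X/Y (payoff 2)
  P2 vs B: payoffs [0, 0] → best response X/Y (payoff 0)
Mutual best responses: (A,X), (A,Y) → Nash equilibria.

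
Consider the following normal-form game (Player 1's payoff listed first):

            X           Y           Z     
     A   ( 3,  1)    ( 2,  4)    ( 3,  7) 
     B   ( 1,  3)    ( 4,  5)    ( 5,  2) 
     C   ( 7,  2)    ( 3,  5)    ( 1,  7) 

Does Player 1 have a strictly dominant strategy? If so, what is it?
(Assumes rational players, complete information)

No strictly dominant strategy exists for Player 1

Work:
A strategy strictly dominates another if it gives a strictly higher payoff against every opponent action. Compare each pair of P1's strategies column-by-column:
  A vs B: [3 vs 1, 2 vs 4, 3 vs 5] → A does not strictly dominate B (column Y: 2 ≤ 4)
  A vs C: [3 vs 7, 2 vs 3, 3 vs 1] → A does not strictly dominate C (column X: 3 ≤ 7)
  B vs A: [1 vs 3, 4 vs 2, 5 vs 3] → B does not strictly dominate A (column X: 1 ≤ 3)
  B vs C: [1 vs 7, 4 vs 3, 5 vs 1] → B does not strictly dominate C (column X: 1 ≤ 7)
  C vs A: [7 vs 3, 3 vs 2, 1 vs 3] → C does not strictly dominate A (column Z: 1 ≤ 3)
  C vs B: [7 vs 1, 3 vs 4, 1 vs 5] → C does not strictly dominate B (column Y: 3 ≤ 4)
No single strategy strictly dominates all others → no strictly dominant strategy.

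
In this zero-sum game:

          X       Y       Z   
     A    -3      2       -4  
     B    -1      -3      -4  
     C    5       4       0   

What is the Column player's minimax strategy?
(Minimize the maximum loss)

Column should play Z, value = 0

Work:
Column player minimizes Row's maximum payoff:
Column X: max payoff to Row = 5
Column Y: max payoff to Row = 4
Column Z: max payoff to Row = 0
Minimum is 0, achieved by column Z.
Minimax strategy: Z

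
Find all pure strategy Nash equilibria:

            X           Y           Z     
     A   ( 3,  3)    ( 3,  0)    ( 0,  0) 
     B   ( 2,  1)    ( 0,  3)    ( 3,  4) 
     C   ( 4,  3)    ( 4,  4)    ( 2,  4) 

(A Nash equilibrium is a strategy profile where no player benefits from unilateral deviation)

Nash equilibrium: (B, Z), (C, Y)

Work:
Best responses:
  P1 vs X: payoffs [3, 2, 4] → best response C (payoff 4)
  P1 vs Y: payoffs [3, 0, 4] → best response C (payoff 4)
  P1 vs Z: payoffs [0, 3, 2] → best response B (payoff 3)
  P2 vs A: payoffs [3, 0, 0] → best response X (payoff 3)
  P2 vs B: payoffs [1, 3, 4] → best response Z (payoff 4)
  P2 vs C: payoffs [3, 4, 4] → best response Y/Z (payoff 4)
Mutual best responses: (B,Z), (C,Y) → Nash equilibria.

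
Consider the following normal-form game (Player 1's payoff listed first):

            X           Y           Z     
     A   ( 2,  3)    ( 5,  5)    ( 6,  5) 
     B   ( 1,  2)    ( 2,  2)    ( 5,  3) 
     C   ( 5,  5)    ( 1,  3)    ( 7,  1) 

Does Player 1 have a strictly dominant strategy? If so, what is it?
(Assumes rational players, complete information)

No strictly dominant strategy exists for Player 1

Work:
A strategy strictly dominates another if it gives a strictly higher payoff against every opponent action. Compare each pair of P1's strategies column-by-column:
  A vs B: [2 vs 1, 5 vs 2, 6 vs 5] → A strictly dominates B
  A vs C: [2 vs 5, 5 vs 1, 6 vs 7] → A does not strictly dominate C (column X: 2 ≤ 5)
  B vs A: [1 vs 2, 2 vs 5, 5 vs 6] → B does not strictly dominate A (column X: 1 ≤ 2)
  B vs C: [1 vs 5, 2 vs 1, 5 vs 7] → B does not strictly dominate C (column X: 1 ≤ 5)
  C vs A: [5 vs 2, 1 vs 5, 7 vs 6] → C does not strictly dominate A (column Y: 1 ≤ 5)
  C vs B: [5 vs 1, 1 vs 2, 7 vs 5] → C does not strictly dominate B (column Y: 1 ≤ 2)
No single strategy strictly dominates all others → no strictly dominant strategy.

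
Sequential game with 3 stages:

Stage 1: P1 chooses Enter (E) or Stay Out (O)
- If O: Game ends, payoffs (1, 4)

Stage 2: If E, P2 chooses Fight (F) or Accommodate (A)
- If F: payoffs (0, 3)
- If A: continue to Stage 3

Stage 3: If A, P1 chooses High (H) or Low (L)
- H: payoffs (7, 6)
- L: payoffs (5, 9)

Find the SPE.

SPE: (E, A, H); Outcome (7, 6)

Work:
Stage 3: P1 chooses H (7 vs 5)
Stage 2: P2: F->3, A->6 (anticipating H). Choose A
Stage 1: P1: O->1, E->7 (anticipating A, H). Choose E
SPE path: E -> A -> H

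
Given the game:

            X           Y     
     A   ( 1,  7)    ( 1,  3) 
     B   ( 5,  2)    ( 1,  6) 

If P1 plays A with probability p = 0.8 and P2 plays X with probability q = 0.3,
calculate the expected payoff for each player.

E[P1] = 1.24, E[P2] = 4.32

Work:
E[P1] = p·q·π₁(A,X) + p·(1-q)·π₁(A,Y) + (1-p)·q·π₁(B,X) + (1-p)·(1-q)·π₁(B,Y)
= 0.8·0.3·1 + 0.8·0.7·1 + 0.2·0.3·5 + 0.2·0.7·1
= 1.24

E[P2] = 4.32 (similar calculation)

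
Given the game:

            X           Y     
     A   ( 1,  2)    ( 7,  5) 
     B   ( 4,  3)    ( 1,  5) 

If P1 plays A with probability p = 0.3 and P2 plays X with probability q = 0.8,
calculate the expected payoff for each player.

E[P1] = 3.04, E[P2] = 3.16

Work:
E[P1] = p·q·π₁(A,X) + p·(1-q)·π₁(A,Y) + (1-p)·q·π₁(B,X) + (1-p)·(1-q)·π₁(B,Y)
= 0.3·0.8·1 + 0.3·0.2·7 + 0.7·0.8·4 + 0.7·0.2·1
= 3.04

E[P2] = 3.16 (similar calculation)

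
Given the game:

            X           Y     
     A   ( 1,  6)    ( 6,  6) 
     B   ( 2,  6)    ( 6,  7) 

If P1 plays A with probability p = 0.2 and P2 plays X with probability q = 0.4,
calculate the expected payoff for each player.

E[P1] = 4.32, E[P2] = 6.48

Work:
E[P1] = p·q·π₁(A,X) + p·(1-q)·π₁(A,Y) + (1-p)·q·π₁(B,X) + (1-p)·(1-q)·π₁(B,Y)
= 0.2·0.4·1 + 0.2·0.6·6 + 0.8·0.4·2 + 0.8·0.6·6
= 4.32

E[P2] = 6.48 (similar calculation)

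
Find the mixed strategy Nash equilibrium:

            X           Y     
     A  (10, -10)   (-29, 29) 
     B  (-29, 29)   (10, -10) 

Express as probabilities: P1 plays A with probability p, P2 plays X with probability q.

p = 0.5, q = 0.5

Work:
Find probabilities that make opponent indifferent:
P2 chooses q to make P1 indifferent between A and B
P1 chooses p to make P2 indifferent between X and Y
Mixed NE: P1 plays (A: 0.5, B: 0.5), P2 plays (X: 0.5, Y: 0.5)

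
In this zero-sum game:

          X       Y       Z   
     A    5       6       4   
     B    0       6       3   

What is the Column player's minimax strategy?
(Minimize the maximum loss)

Column should play Z, value = 4

Work:
Column player minimizes Row's maximum payoff:
Column X: max payoff to Row = 5
Column Y: max payoff to Row = 6
Column Z: max payoff to Row = 4
Minimum is 4, achieved by column Z.
Minimax strategy: Z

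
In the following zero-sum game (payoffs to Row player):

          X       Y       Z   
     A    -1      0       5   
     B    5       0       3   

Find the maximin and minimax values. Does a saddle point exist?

Maximin = 0, Minimax = 0, Saddle: True

Work:
Row minimums: [-1, 0] → maximin = 0
Column maximums: [5, 0, 5] → minimax = 0
Saddle point exists! Game value = 0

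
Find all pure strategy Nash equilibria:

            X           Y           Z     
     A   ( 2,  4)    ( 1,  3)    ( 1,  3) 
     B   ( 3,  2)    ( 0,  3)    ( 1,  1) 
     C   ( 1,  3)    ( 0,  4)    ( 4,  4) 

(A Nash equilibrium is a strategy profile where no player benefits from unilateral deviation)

Nash equilibrium: (C, Z)

Work:
Best responses:
  P1 vs X: payoffs [2, 3, 1] → best response B (payoff 3)
  P1 vs Y: payoffs [1, 0, 0] → best response A (payoff 1)
  P1 vs Z: payoffs [1, 1, 4] → best response C (payoff 4)
  P2 vs A: payoffs [4, 3, 3] → best response X (payoff 4)
  P2 vs B: payoffs [2, 3, 1] → best response Y (payoff 3)
  P2 vs C: payoffs [3, 4, 4] → best response Y/Z (payoff 4)
Mutual best responses: (C,Z) → Nash equilibria.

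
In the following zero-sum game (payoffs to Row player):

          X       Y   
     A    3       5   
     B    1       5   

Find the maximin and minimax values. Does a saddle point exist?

Maximin = 3, Minimax = 3, Saddle: True

Work:
Row minimums: [3, 1] → maximin = 3
Column maximums: [3, 5] → minimax = 3
Saddle point exists! Game value = 3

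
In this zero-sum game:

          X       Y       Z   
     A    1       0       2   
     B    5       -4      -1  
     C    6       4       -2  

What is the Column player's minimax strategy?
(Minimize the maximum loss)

Column should play Z, value = 2

Work:
Column player minimizes Row's maximum payoff:
Column X: max payoff to Row = 6
Column Y: max payoff to Row = 4
Column Z: max payoff to Row = 2
Minimum is 2, achieved by column Z.
Minimax strategy: Z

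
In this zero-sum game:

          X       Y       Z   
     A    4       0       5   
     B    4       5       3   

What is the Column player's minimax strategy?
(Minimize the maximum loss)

Column should play X, value = 4

Work:
Column player minimizes Row's maximum payoff:
Column X: max payoff to Row = 4
Column Y: max payoff to Row = 5
Column Z: max payoff to Row = 5
Minimum is 4, achieved by column X.
Minimax strategy: X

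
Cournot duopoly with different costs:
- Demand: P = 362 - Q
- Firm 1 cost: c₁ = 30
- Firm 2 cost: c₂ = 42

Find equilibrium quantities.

q₁* = 114.67, q₂* = 102.67

Work:
Reaction: q₁ = (362 - 30 - q₂)/2
Reaction: q₂ = (362 - 42 - q₁)/2
Solve simultaneously:
q₁* = (362 - 2×30 + 42)/3 = 114.67
q₂* = (362 - 2×42 + 30)/3 = 102.67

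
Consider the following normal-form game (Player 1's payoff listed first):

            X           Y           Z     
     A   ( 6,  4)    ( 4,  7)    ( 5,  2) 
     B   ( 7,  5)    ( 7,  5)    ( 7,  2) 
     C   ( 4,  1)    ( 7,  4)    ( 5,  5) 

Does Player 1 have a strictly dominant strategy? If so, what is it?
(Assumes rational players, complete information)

No strictly dominant strategy exists for Player 1

Work:
A strategy strictly dominates another if it gives a strictly higher payoff against every opponent action. Compare each pair of P1's strategies column-by-column:
  A vs B: [6 vs 7, 4 vs 7, 5 vs 7] → A does not strictly dominate B (column X: 6 ≤ 7)
  A vs C: [6 vs 4, 4 vs 7, 5 vs 5] → A does not strictly dominate C (column Y: 4 ≤ 7)
  B vs A: [7 vs 6, 7 vs 4, 7 vs 5] → B strictly dominates A
  B vs C: [7 vs 4, 7 vs 7, 7 vs 5] → B does not strictly dominate C (column Y: 7 ≤ 7)
  C vs A: [4 vs 6, 7 vs 4, 5 vs 5] → C does not strictly dominate A (column X: 4 ≤ 6)
  C vs B: [4 vs 7, 7 vs 7, 5 vs 7] → C does not strictly dominate B (column X: 4 ≤ 7)
No single strategy strictly dominates all others → no strictly dominant strategy.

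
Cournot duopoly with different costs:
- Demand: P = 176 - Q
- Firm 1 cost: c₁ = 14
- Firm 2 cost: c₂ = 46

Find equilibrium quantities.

q₁* = 64.67, q₂* = 32.67

Work:
Reaction: q₁ = (176 - 14 - q₂)/2
Reaction: q₂ = (176 - 46 - q₁)/2
Solve simultaneously:
q₁* = (176 - 2×14 + 46)/3 = 64.67
q₂* = (176 - 2×46 + 14)/3 = 32.67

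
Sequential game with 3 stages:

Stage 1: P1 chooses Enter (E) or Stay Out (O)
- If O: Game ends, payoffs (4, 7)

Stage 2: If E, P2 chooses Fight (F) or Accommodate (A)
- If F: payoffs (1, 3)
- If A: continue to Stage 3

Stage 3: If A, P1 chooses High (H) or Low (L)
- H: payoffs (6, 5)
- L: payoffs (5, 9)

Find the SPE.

SPE: (E, A, H); Outcome (6, 5)

Work:
Stage 3: P1 chooses H (6 vs 5)
Stage 2: P2: F->3, A->5 (anticipating H). Choose A
Stage 1: P1: O->4, E->6 (anticipating A, H). Choose E
SPE path: E -> A -> H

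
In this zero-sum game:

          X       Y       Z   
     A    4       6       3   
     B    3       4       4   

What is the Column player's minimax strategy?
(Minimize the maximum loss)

Column should play X or Z (all achieve the minimum), value = 4

Work:
Column player minimizes Row's maximum payoff:
Column X: max payoff to Row = 4
Column Y: max payoff to Row = 6
Column Z: max payoff to Row = 4
Minimum is 4, achieved by columns X, Z (tied).
Each of X or Z is a minimax strategy.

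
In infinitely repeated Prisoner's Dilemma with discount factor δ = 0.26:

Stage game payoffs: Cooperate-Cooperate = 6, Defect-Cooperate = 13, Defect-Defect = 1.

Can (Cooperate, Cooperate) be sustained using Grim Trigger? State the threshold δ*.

δ* = 0.5833; since δ = 0.26 < 0.5833, cooperation cannot be sustained

Work:
For Grim Trigger:
Cooperate forever: 6/(1-δ)
Defect then punished: 13 + 1·δ/(1-δ)
Need: 6/(1-δ) ≥ 13 + 1·δ/(1-δ)
Solving: δ ≥ (T-R)/(T-P) = (13-6)/(13-1) = 0.5833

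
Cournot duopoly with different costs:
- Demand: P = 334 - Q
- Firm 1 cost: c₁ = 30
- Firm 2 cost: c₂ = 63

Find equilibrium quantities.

q₁* = 112.33, q₂* = 79.33

Work:
Reaction: q₁ = (334 - 30 - q₂)/2
Reaction: q₂ = (334 - 63 - q₁)/2
Solve simultaneously:
q₁* = (334 - 2×30 + 63)/3 = 112.33
q₂* = (334 - 2×63 + 30)/3 = 79.33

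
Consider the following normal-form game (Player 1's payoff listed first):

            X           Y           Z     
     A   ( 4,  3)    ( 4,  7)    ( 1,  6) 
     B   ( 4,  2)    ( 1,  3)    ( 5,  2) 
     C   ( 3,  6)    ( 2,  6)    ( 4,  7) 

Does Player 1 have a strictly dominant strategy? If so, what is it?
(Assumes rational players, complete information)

No strictly dominant strategy exists for Player 1

Work:
A strategy strictly dominates another if it gives a strictly higher payoff against every opponent action. Compare each pair of P1's strategies column-by-column:
  A vs B: [4 vs 4, 4 vs 1, 1 vs 5] → A does not strictly dominate B (column X: 4 ≤ 4)
  A vs C: [4 vs 3, 4 vs 2, 1 vs 4] → A does not strictly dominate C (column Z: 1 ≤ 4)
  B vs A: [4 vs 4, 1 vs 4, 5 vs 1] → B does not strictly dominate A (column X: 4 ≤ 4)
  B vs C: [4 vs 3, 1 vs 2, 5 vs 4] → B does not strictly dominate C (column Y: 1 ≤ 2)
  C vs A: [3 vs 4, 2 vs 4, 4 vs 1] → C does not strictly dominate A (column X: 3 ≤ 4)
  C vs B: [3 vs 4, 2 vs 1, 4 vs 5] → C does not strictly dominate B (column X: 3 ≤ 4)
No single strategy strictly dominates all others → no strictly dominant strategy.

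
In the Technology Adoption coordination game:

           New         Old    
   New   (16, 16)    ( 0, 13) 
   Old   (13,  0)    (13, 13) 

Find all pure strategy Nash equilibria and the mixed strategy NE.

Pure NE: (New, New) and (Old, Old); Mixed NE: p = 0.8125, q = 0.8125

Work:
Check pure NE:
(New, New): (16, 16) - no unilateral deviation beneficial
(Old, Old): (13, 13) - no unilateral deviation beneficial
Mixed NE: P1 plays New with p = 0.8125, P2 plays New with q = 0.8125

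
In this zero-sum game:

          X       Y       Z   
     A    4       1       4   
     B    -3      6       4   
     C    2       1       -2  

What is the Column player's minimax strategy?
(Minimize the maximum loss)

Column should play X or Z (all achieve the minimum), value = 4

Work:
Column player minimizes Row's maximum payoff:
Column X: max payoff to Row = 4
Column Y: max payoff to Row = 6
Column Z: max payoff to Row = 4
Minimum is 4, achieved by columns X, Z (tied).
Each of X or Z is a minimax strategy.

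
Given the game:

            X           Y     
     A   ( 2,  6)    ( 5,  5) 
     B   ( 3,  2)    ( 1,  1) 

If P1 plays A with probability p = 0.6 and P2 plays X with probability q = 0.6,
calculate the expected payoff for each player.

E[P1] = 2.8, E[P2] = 4.0

Work:
E[P1] = p·q·π₁(A,X) + p·(1-q)·π₁(A,Y) + (1-p)·q·π₁(B,X) + (1-p)·(1-q)·π₁(B,Y)
= 0.6·0.6·2 + 0.6·0.4·5 + 0.4·0.6·3 + 0.4·0.4·1
= 2.8

E[P2] = 4.0 (similar calculation)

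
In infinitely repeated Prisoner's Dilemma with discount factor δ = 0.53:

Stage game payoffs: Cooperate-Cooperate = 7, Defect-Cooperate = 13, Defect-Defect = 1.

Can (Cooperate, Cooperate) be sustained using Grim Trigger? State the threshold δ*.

δ* = 0.5; since δ = 0.53 ≥ 0.5, cooperation can be sustained

Work:
For Grim Trigger:
Cooperate forever: 7/(1-δ)
Defect then punished: 13 + 1·δ/(1-δ)
Need: 7/(1-δ) ≥ 13 + 1·δ/(1-δ)
Solving: δ ≥ (T-R)/(T-P) = (13-7)/(13-1) = 0.5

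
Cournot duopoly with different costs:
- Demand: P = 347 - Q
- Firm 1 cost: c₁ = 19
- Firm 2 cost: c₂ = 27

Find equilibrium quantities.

q₁* = 112.0, q₂* = 104.0

Work:
Reaction: q₁ = (347 - 19 - q₂)/2
Reaction: q₂ = (347 - 27 - q₁)/2
Solve simultaneously:
q₁* = (347 - 2×19 + 27)/3 = 112.0
q₂* = (347 - 2×27 + 19)/3 = 104.0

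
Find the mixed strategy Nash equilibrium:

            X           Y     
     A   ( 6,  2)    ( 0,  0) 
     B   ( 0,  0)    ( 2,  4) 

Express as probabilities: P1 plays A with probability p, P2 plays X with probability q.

p = 0.6667, q = 0.25

Work:
Find probabilities that make opponent indifferent:
P2 chooses q to make P1 indifferent between A and B
P1 chooses p to make P2 indifferent between X and Y
Mixed NE: P1 plays (A: 0.6667, B: 0.3333), P2 plays (X: 0.25, Y: 0.75)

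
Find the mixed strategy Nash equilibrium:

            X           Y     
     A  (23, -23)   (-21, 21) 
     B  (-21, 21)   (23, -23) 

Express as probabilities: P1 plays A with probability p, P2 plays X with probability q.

p = 0.5, q = 0.5

Work:
Find probabilities that make opponent indifferent:
P2 chooses q to make P1 indifferent between A and B
P1 chooses p to make P2 indifferent between X and Y
Mixed NE: P1 plays (A: 0.5, B: 0.5), P2 plays (X: 0.5, Y: 0.5)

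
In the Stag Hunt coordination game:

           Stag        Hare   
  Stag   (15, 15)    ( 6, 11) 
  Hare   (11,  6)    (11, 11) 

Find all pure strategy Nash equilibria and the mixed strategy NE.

Pure NE: (Stag, Stag) and (Hare, Hare); Mixed NE: p = 0.5556, q = 0.5556

Work:
Check pure NE:
(Stag, Stag): (15, 15) - no unilateral deviation beneficial
(Hare, Hare): (11, 11) - no unilateral deviation beneficial
Mixed NE: P1 plays Stag with p = 0.5556, P2 plays Stag with q = 0.5556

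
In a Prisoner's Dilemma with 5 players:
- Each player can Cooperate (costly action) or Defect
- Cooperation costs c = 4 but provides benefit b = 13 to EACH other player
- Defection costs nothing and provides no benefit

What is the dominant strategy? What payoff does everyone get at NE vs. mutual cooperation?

Dominant: Defect; NE payoff = 0; Coop payoff = 48

Work:
Defect dominates (saves cost c = 4, benefit to others is external)
NE: All defect → everyone gets 0
If all cooperate: each receives (4)×13 - 4 = 48
Social dilemma: 48 > 0 but NE gives 0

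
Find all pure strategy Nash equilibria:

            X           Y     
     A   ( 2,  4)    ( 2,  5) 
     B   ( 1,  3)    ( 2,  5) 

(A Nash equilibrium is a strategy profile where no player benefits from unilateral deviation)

Nash equilibrium: (A, Y), (B, Y)

Work:
Best responses:
  P1 vs X: payoffs [2, 1] → best response A (payoff 2)
  P1 vs Y: payoffs [2, 2] → best response A/B (payoff 2)
  P2 vs A: payoffs [4, 5] → best response Y (payoff 5)
  P2 vs B: payoffs [3, 5] → best response Y (payoff 5)
Mutual best responses: (A,Y), (B,Y) → Nash equilibria.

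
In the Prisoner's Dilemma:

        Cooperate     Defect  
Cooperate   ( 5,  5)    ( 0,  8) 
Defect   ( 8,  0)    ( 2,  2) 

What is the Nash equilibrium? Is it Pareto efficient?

(Defect, Defect) is NE; not Pareto efficient

Work:
Defect dominates Cooperate for both players:
If P2 cooperates: Defect (8) > Cooperate (5)
If P2 defects: Defect (2) > Cooperate (0)
NE: (Defect, Defect) with payoff (2, 2)
But (Cooperate, Cooperate) = (5, 5) Pareto dominates (2, 2)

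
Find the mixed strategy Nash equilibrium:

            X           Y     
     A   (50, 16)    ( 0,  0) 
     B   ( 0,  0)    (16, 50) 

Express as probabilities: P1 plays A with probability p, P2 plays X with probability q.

p = 0.7576, q = 0.2424

Work:
Find probabilities that make opponent indifferent:
P2 chooses q to make P1 indifferent between A and B
P1 chooses p to make P2 indifferent between X and Y
Mixed NE: P1 plays (A: 0.7576, B: 0.2424), P2 plays (X: 0.2424, Y: 0.7576)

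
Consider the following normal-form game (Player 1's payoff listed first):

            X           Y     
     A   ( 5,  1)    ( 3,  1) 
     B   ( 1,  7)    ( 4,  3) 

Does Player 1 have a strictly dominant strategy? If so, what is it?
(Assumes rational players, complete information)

No strictly dominant strategy exists for Player 1

Work:
A strategy strictly dominates another if it gives a strictly higher payoff against every opponent action. Compare each pair of P1's strategies column-by-column:
  A vs B: [5 vs 1, 3 vs 4] → A does not strictly dominate B (column Y: 3 ≤ 4)
  B vs A: [1 vs 5, 4 vs 3] → B does not strictly dominate A (column X: 1 ≤ 5)
No single strategy strictly dominates all others → no strictly dominant strategy.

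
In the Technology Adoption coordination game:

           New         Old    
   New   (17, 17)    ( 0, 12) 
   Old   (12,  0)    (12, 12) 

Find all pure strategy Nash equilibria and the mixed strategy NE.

Pure NE: (New, New) and (Old, Old); Mixed NE: p = 0.7059, q = 0.7059

Work:
Check pure NE:
(New, New): (17, 17) - no unilateral deviation beneficial
(Old, Old): (12, 12) - no unilateral deviation beneficial
Mixed NE: P1 plays New with p = 0.7059, P2 plays New with q = 0.7059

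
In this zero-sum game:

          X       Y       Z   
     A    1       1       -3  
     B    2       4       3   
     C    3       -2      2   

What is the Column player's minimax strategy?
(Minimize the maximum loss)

Column should play X or Z (all achieve the minimum), value = 3

Work:
Column player minimizes Row's maximum payoff:
Column X: max payoff to Row = 3
Column Y: max payoff to Row = 4
Column Z: max payoff to Row = 3
Minimum is 3, achieved by columns X, Z (tied).
Each of X or Z is a minimax strategy.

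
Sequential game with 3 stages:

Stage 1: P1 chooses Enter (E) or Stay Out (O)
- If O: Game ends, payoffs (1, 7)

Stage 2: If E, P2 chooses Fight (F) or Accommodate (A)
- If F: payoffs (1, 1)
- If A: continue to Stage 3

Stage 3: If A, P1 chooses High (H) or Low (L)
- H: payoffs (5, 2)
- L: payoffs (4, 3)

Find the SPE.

SPE: (E, A, H); Outcome (5, 2)

Work:
Stage 3: P1 chooses H (5 vs 4)
Stage 2: P2: F->1, A->2 (anticipating H). Choose A
Stage 1: P1: O->1, E->5 (anticipating A, H). Choose E
SPE path: E -> A -> H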